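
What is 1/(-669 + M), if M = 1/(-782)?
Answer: -782/523159 ≈ -0.0014948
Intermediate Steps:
M = -1/782 ≈ -0.0012788
1/(-669 + M) = 1/(-669 - 1/782) = 1/(-523159/782) = -782/523159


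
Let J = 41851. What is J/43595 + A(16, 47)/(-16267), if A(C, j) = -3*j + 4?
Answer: 686762732/709159865 ≈ 0.96842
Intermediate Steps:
A(C, j) = 4 - 3*j
J/43595 + A(16, 47)/(-16267) = 41851/43595 + (4 - 3*47)/(-16267) = 41851*(1/43595) + (4 - 141)*(-1/16267) = 41851/43595 - 137*(-1/16267) = 41851/43595 + 137/16267 = 686762732/709159865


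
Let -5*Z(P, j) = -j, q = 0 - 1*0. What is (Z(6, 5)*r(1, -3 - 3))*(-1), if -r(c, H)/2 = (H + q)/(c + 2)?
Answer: -4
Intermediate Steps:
q = 0 (q = 0 + 0 = 0)
r(c, H) = -2*H/(2 + c) (r(c, H) = -2*(H + 0)/(c + 2) = -2*H/(2 + c))
Z(P, j) = j/5 (Z(P, j) = -(-1)*j/5 = j/5)
(Z(6, 5)*r(1, -3 - 3))*(-1) = (((1/5)*5)*(-2*(-3 - 3)/(2 + 1)))*(-1) = (1*(-2*(-6)/3))*(-1) = (1*(-2*(-6)*1/3))*(-1) = (1*4)*(-1) = 4*(-1) = -4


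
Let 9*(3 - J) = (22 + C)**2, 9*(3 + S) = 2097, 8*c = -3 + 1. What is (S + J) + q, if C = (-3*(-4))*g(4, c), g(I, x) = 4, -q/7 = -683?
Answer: 40226/9 ≈ 4469.6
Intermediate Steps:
c = -1/4 (c = (-3 + 1)/8 = (1/8)*(-2) = -1/4 ≈ -0.25000)
S = 230 (S = -3 + (1/9)*2097 = -3 + 233 = 230)
q = 4781 (q = -7*(-683) = 4781)
C = 48 (C = -3*(-4)*4 = 12*4 = 48)
J = -4873/9 (J = 3 - (22 + 48)**2/9 = 3 - 1/9*70**2 = 3 - 1/9*4900 = 3 - 4900/9 = -4873/9 ≈ -541.44)
(S + J) + q = (230 - 4873/9) + 4781 = -2803/9 + 4781 = 40226/9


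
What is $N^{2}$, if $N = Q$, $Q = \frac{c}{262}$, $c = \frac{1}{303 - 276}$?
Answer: $\frac{1}{50041476} \approx 1.9983 \cdot 10^{-8}$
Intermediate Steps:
$c = \frac{1}{27} \approx 0.037037$
$Q = \frac{1}{7074}$ ($Q = \frac{1}{27 \cdot 262} = \frac{1}{27} \cdot \frac{1}{262} = \frac{1}{7074} \approx 0.00014136$)
$N = \frac{1}{7074} \approx 0.00014136$
$N^{2} = \left(\frac{1}{7074}\right)^{2} = \frac{1}{50041476}$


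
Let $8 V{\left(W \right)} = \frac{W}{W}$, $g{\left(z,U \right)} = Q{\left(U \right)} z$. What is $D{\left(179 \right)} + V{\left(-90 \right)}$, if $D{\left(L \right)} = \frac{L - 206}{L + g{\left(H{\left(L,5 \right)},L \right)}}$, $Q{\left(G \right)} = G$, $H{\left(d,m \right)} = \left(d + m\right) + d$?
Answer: $\frac{16235}{130312} \approx 0.12459$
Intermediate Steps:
$H{\left(d,m \right)} = m + 2 d$
$g{\left(z,U \right)} = U z$
$V{\left(W \right)} = \frac{1}{8}$ ($V{\left(W \right)} = \frac{W \frac{1}{W}}{8} = \frac{1}{8} \cdot 1 = \frac{1}{8}$)
$D{\left(L \right)} = \frac{-206 + L}{L + L \left(5 + 2 L\right)}$ ($D{\left(L \right)} = \frac{L - 206}{L + L \left(5 + 2 L\right)} = \frac{-206 + L}{L + L \left(5 + 2 L\right)}$)
$D{\left(179 \right)} + V{\left(-90 \right)} = \frac{-206 + 179}{2 \cdot 179 \left(3 + 179\right)} + \frac{1}{8} = \frac{1}{2} \cdot \frac{1}{179} \cdot \frac{1}{182} \left(-27\right) + \frac{1}{8} = - \frac{27}{65156} + \frac{1}{8} = \frac{16235}{130312}$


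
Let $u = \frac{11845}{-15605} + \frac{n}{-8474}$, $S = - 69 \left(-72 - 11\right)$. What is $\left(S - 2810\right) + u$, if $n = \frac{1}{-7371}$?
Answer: $\frac{568502060827273}{194943446334} \approx 2916.2$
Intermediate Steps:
$n = - \frac{1}{7371} \approx -0.00013567$
$S = 5727$ ($S = \left(-69\right) \left(-83\right) = 5727$)
$u = - \frac{147972129005}{194943446334}$ ($u = \frac{11845}{-15605} - \frac{1}{7371 \left(-8474\right)} = 11845 \left(- \frac{1}{15605}\right) - - \frac{1}{62461854} = - \frac{2369}{3121} + \frac{1}{62461854} = - \frac{147972129005}{194943446334} \approx -0.75905$)
$\left(S - 2810\right) + u = \left(5727 - 2810\right) - \frac{147972129005}{194943446334} = 2917 - \frac{147972129005}{194943446334} = \frac{568502060827273}{194943446334}$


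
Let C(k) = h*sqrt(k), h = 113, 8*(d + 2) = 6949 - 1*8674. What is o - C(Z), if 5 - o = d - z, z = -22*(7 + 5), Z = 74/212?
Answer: -331/8 - 113*sqrt(3922)/106 ≈ -108.14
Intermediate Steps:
Z = 37/106 (Z = 74*(1/212) = 37/106 ≈ 0.34906)
d = -1741/8 (d = -2 + (6949 - 1*8674)/8 = -2 + (6949 - 8674)/8 = -2 + (1/8)*(-1725) = -2 - 1725/8 = -1741/8 ≈ -217.63)
z = -264 (z = -22*12 = -264)
C(k) = 113*sqrt(k)
o = -331/8 (o = 5 - (-1741/8 - 1*(-264)) = 5 - (-1741/8 + 264) = 5 - 1*371/8 = 5 - 371/8 = -331/8 ≈ -41.375)
o - C(Z) = -331/8 - 113*sqrt(37/106) = -331/8 - 113*sqrt(3922)/106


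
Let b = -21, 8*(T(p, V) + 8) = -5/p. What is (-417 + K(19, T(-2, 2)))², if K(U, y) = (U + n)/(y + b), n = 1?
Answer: 36757708729/210681 ≈ 1.7447e+5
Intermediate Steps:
T(p, V) = -8 - 5/(8*p) (T(p, V) = -8 + (-5/p)/8 = -8 - 5/(8*p))
K(U, y) = (1 + U)/(-21 + y) (K(U, y) = (U + 1)/(y - 21) = (1 + U)/(-21 + y))
(-417 + K(19, T(-2, 2)))² = (-417 + (1 + 19)/(-21 + (-8 - 5/8/(-2))))² = (-417 + 20/(-21 + (-8 - 5/8*(-½))))² = (-417 + 20/(-21 + (-8 + 5/16)))² = (-417 + 20/(-21 - 123/16))² = (-417 + 20/(-459/16))² = (-417 - 16/459*20)² = (-417 - 320/459)² = (-191723/459)² = 36757708729/210681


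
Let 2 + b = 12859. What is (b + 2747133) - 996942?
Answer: 1763048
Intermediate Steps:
b = 12857 (b = -2 + 12859 = 12857)
(b + 2747133) - 996942 = (12857 + 2747133) - 996942 = 2759990 - 996942 = 1763048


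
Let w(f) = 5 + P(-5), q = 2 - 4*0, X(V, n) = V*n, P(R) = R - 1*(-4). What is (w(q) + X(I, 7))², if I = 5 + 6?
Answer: 6561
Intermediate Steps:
P(R) = 4 + R (P(R) = R + 4 = 4 + R)
I = 11
q = 2 (q = 2 + 0 = 2)
w(f) = 4 (w(f) = 5 + (4 - 5) = 5 - 1 = 4)
(w(q) + X(I, 7))² = (4 + 11*7)² = (4 + 77)² = 81² = 6561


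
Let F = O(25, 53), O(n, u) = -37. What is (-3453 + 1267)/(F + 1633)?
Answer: -1093/798 ≈ -1.3697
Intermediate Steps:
F = -37
(-3453 + 1267)/(F + 1633) = (-3453 + 1267)/(-37 + 1633) = -2186/1596 = -2186*1/1596 = -1093/798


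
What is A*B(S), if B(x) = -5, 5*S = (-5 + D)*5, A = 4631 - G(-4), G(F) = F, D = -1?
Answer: -23175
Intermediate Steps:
A = 4635 (A = 4631 - 1*(-4) = 4631 + 4 = 4635)
S = -6 (S = ((-5 - 1)*5)/5 = (-6*5)/5 = (⅕)*(-30) = -6)
A*B(S) = 4635*(-5) = -23175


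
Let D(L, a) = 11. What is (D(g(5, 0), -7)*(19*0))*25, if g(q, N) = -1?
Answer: 0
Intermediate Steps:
(D(g(5, 0), -7)*(19*0))*25 = (11*(19*0))*25 = (11*0)*25 = 0*25 = 0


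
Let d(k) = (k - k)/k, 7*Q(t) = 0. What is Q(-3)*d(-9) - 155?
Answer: -155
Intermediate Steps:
Q(t) = 0 (Q(t) = (⅐)*0 = 0)
d(k) = 0 (d(k) = 0/k = 0)
Q(-3)*d(-9) - 155 = 0*0 - 155 = 0 - 155 = -155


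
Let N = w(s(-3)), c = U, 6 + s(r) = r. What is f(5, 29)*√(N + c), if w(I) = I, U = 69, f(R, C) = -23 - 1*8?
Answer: -62*√15 ≈ -240.13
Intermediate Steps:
s(r) = -6 + r
f(R, C) = -31 (f(R, C) = -23 - 8 = -31)
c = 69
N = -9 (N = -6 - 3 = -9)
f(5, 29)*√(N + c) = -31*√(-9 + 69) = -62*√15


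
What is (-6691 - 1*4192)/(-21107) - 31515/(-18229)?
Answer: 863573312/384759503 ≈ 2.2444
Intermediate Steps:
(-6691 - 1*4192)/(-21107) - 31515/(-18229) = (-6691 - 4192)*(-1/21107) - 31515*(-1/18229) = -10883*(-1/21107) + 31515/18229 = 10883/21107 + 31515/18229 = 863573312/384759503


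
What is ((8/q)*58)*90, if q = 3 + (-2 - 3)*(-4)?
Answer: 41760/23 ≈ 1815.7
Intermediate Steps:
q = 23 (q = 3 - 5*(-4) = 3 + 20 = 23)
((8/q)*58)*90 = ((8/23)*58)*90 = (464/23)*90 = 41760/23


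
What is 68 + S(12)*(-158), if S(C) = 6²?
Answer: -5620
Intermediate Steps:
S(C) = 36
68 + S(12)*(-158) = 68 + 36*(-158) = 68 - 5688 = -5620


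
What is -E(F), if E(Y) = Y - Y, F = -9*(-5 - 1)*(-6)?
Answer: 0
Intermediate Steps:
F = -324 (F = -9*(-6)*(-6) = 54*(-6) = -324)
E(Y) = 0
-E(F) = -1*0 = 0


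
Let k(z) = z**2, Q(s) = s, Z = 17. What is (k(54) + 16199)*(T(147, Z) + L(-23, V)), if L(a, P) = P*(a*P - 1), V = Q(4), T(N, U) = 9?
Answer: -6938745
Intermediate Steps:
V = 4
L(a, P) = P*(-1 + P*a) (L(a, P) = P*(P*a - 1) = P*(-1 + P*a))
(k(54) + 16199)*(T(147, Z) + L(-23, V)) = (54**2 + 16199)*(9 + 4*(-1 + 4*(-23))) = (2916 + 16199)*(9 + 4*(-1 - 92)) = 19115*(9 + 4*(-93)) = 19115*(9 - 372) = 19115*(-363) = -6938745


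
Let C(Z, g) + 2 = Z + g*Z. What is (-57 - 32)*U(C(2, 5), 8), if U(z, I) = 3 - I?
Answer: 445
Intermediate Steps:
C(Z, g) = -2 + Z + Z*g (C(Z, g) = -2 + (Z + g*Z) = -2 + (Z + Z*g) = -2 + Z + Z*g)
(-57 - 32)*U(C(2, 5), 8) = (-57 - 32)*(3 - 1*8) = -89*(3 - 8) = -89*(-5) = 445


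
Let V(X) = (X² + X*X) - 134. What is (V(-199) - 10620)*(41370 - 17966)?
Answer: 1601956992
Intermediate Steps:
V(X) = -134 + 2*X² (V(X) = (X² + X²) - 134 = 2*X² - 134 = -134 + 2*X²)
(V(-199) - 10620)*(41370 - 17966) = ((-134 + 2*(-199)²) - 10620)*(41370 - 17966) = ((-134 + 2*39601) - 10620)*23404 = ((-134 + 79202) - 10620)*23404 = (79068 - 10620)*23404 = 68448*23404 = 1601956992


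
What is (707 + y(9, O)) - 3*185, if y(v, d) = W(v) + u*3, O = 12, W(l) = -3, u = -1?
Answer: 146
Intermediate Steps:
y(v, d) = -6 (y(v, d) = -3 - 1*3 = -3 - 3 = -6)
(707 + y(9, O)) - 3*185 = (707 - 6) - 3*185 = 701 - 555 = 146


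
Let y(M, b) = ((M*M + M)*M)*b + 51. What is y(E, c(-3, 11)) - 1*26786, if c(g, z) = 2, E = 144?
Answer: 5986705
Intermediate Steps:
y(M, b) = 51 + M*b*(M + M²) (y(M, b) = ((M² + M)*M)*b + 51 = ((M + M²)*M)*b + 51 = (M*(M + M²))*b + 51 = M*b*(M + M²) + 51 = 51 + M*b*(M + M²))
y(E, c(-3, 11)) - 1*26786 = (51 + 2*144² + 2*144³) - 1*26786 = (51 + 2*20736 + 2*2985984) - 26786 = (51 + 41472 + 5971968) - 26786 = 6013491 - 26786 = 5986705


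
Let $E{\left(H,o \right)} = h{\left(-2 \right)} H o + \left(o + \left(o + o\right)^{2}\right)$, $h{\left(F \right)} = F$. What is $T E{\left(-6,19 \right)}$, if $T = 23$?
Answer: $38893$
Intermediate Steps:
$E{\left(H,o \right)} = o + 4 o^{2} - 2 H o$ ($E{\left(H,o \right)} = - 2 H o + \left(o + \left(o + o\right)^{2}\right) = - 2 H o + \left(o + \left(2 o\right)^{2}\right) = - 2 H o + \left(o + 4 o^{2}\right) = o + 4 o^{2} - 2 H o$)
$T E{\left(-6,19 \right)} = 23 \cdot 19 \left(1 - -12 + 4 \cdot 19\right) = 23 \cdot 19 \left(1 + 12 + 76\right) = 23 \cdot 19 \cdot 89 = 23 \cdot 1691 = 38893$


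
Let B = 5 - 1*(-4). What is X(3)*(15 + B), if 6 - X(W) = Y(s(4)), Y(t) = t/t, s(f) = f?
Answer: 120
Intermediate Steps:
Y(t) = 1
B = 9 (B = 5 + 4 = 9)
X(W) = 5 (X(W) = 6 - 1*1 = 6 - 1 = 5)
X(3)*(15 + B) = 5*(15 + 9) = 5*24 = 120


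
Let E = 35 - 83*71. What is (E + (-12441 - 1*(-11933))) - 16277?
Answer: -22643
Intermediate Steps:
E = -5858 (E = 35 - 5893 = -5858)
(E + (-12441 - 1*(-11933))) - 16277 = (-5858 + (-12441 - 1*(-11933))) - 16277 = (-5858 + (-12441 + 11933)) - 16277 = (-5858 - 508) - 16277 = -6366 - 16277 = -22643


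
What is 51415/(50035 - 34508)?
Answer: 51415/15527 ≈ 3.3113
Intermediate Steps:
51415/(50035 - 34508) = 51415/15527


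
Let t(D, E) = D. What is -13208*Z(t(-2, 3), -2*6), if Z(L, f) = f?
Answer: 158496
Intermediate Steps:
-13208*Z(t(-2, 3), -2*6) = -(-26416)*6 = -13208*(-12) = 158496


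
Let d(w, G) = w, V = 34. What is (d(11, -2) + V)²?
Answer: 2025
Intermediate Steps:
(d(11, -2) + V)² = (11 + 34)² = 45² = 2025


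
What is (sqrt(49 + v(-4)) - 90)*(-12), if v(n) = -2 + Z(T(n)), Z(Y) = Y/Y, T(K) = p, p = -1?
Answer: 1080 - 48*sqrt(3) ≈ 996.86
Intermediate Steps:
T(K) = -1
Z(Y) = 1
v(n) = -1 (v(n) = -2 + 1 = -1)
(sqrt(49 + v(-4)) - 90)*(-12) = (sqrt(49 - 1) - 90)*(-12) = (sqrt(48) - 90)*(-12) = (4*sqrt(3) - 90)*(-12) = (-90 + 4*sqrt(3))*(-12) = 1080 - 48*sqrt(3)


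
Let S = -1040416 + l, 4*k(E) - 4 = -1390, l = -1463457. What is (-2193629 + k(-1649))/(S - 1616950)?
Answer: 4387951/8241646 ≈ 0.53241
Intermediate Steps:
k(E) = -693/2 (k(E) = 1 + (1/4)*(-1390) = 1 - 695/2 = -693/2)
S = -2503873 (S = -1040416 - 1463457 = -2503873)
(-2193629 + k(-1649))/(S - 1616950) = (-2193629 - 693/2)/(-2503873 - 1616950) = -4387951/2/(-4120823) = -4387951/2*(-1/4120823) = 4387951/8241646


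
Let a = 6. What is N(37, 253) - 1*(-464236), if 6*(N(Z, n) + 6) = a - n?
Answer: 2785133/6 ≈ 4.6419e+5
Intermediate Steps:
N(Z, n) = -5 - n/6 (N(Z, n) = -6 + (6 - n)/6 = -6 + (1 - n/6) = -5 - n/6)
N(37, 253) - 1*(-464236) = (-5 - ⅙*253) - 1*(-464236) = (-5 - 253/6) + 464236 = -283/6 + 464236 = 2785133/6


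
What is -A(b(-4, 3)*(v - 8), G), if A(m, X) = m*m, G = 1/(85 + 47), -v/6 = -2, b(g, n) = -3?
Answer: -144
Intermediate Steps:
v = 12 (v = -6*(-2) = 12)
G = 1/132 ≈ 0.0075758
A(m, X) = m²
-A(b(-4, 3)*(v - 8), G) = -(-3*(12 - 8))² = -(-3*4)² = -1*(-12)² = -1*144 = -144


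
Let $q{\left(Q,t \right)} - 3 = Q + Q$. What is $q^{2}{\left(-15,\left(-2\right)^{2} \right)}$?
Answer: $729$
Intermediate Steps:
$q{\left(Q,t \right)} = 3 + 2 Q$ ($q{\left(Q,t \right)} = 3 + \left(Q + Q\right) = 3 + 2 Q$)
$q^{2}{\left(-15,\left(-2\right)^{2} \right)} = \left(3 + 2 \left(-15\right)\right)^{2} = \left(3 - 30\right)^{2} = \left(-27\right)^{2} = 729$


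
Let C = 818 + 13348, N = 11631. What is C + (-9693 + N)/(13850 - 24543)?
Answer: 8910300/629 ≈ 14166.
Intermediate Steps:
C = 14166
C + (-9693 + N)/(13850 - 24543) = 14166 + (-9693 + 11631)/(13850 - 24543) = 14166 + 1938/(-10693) = 14166 + 1938*(-1/10693) = 14166 - 114/629 = 8910300/629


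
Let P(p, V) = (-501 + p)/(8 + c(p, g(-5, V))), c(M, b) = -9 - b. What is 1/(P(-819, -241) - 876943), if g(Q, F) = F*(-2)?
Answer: -161/141187383 ≈ -1.1403e-6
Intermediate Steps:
g(Q, F) = -2*F
P(p, V) = (-501 + p)/(-1 + 2*V) (P(p, V) = (-501 + p)/(8 + (-9 - (-2)*V)) = (-501 + p)/(8 + (-9 + 2*V)) = (-501 + p)/(-1 + 2*V))
1/(P(-819, -241) - 876943) = 1/((-501 - 819)/(-1 + 2*(-241)) - 876943) = 1/(-1320/(-1 - 482) - 876943) = 1/(-1320/(-483) - 876943) = 1/(-1/483*(-1320) - 876943) = 1/(440/161 - 876943) = 1/(-141187383/161) = -161/141187383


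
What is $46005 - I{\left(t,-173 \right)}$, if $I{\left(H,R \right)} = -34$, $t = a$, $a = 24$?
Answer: $46039$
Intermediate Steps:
$t = 24$
$46005 - I{\left(t,-173 \right)} = 46005 - -34 = 46005 + 34 = 46039$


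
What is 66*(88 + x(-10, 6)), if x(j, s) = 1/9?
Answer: 17446/3 ≈ 5815.3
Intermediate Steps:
x(j, s) = ⅑
66*(88 + x(-10, 6)) = 66*(88 + ⅑) = 66*(793/9) = 17446/3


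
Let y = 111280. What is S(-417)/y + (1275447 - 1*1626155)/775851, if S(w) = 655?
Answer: -7703720767/17267339856 ≈ -0.44614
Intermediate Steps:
S(-417)/y + (1275447 - 1*1626155)/775851 = 655/111280 + (1275447 - 1*1626155)/775851 = 655*(1/111280) + (1275447 - 1626155)*(1/775851) = 131/22256 - 350708*1/775851 = 131/22256 - 350708/775851 = -7703720767/17267339856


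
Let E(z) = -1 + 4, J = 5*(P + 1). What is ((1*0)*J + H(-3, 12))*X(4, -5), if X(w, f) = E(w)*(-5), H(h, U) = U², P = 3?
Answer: -2160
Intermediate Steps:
J = 20 (J = 5*(3 + 1) = 5*4 = 20)
E(z) = 3
X(w, f) = -15 (X(w, f) = 3*(-5) = -15)
((1*0)*J + H(-3, 12))*X(4, -5) = ((1*0)*20 + 12²)*(-15) = (0*20 + 144)*(-15) = (0 + 144)*(-15) = 144*(-15) = -2160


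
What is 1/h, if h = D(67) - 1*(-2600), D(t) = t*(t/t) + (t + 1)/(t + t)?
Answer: 67/178723 ≈ 0.00037488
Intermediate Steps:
D(t) = t + (1 + t)/(2*t) (D(t) = t*1 + (1 + t)/((2*t)) = t + (1 + t)*(1/(2*t)) = t + (1 + t)/(2*t))
h = 178723/67 (h = (½ + 67 + (½)/67) - 1*(-2600) = (½ + 67 + (½)*(1/67)) + 2600 = (½ + 67 + 1/134) + 2600 = 4523/67 + 2600 = 178723/67 ≈ 2667.5)
1/h = 1/(178723/67) = 67/178723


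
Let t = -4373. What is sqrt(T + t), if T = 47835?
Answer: sqrt(43462) ≈ 208.48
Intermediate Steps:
sqrt(T + t) = sqrt(47835 - 4373) = sqrt(43462)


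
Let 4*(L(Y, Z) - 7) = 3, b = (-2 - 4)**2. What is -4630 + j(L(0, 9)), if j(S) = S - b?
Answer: -18633/4 ≈ -4658.3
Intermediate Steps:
b = 36 (b = (-6)**2 = 36)
L(Y, Z) = 31/4 (L(Y, Z) = 7 + (1/4)*3 = 7 + 3/4 = 31/4)
j(S) = -36 + S (j(S) = S - 1*36 = S - 36 = -36 + S)
-4630 + j(L(0, 9)) = -4630 + (-36 + 31/4) = -4630 - 113/4 = -18633/4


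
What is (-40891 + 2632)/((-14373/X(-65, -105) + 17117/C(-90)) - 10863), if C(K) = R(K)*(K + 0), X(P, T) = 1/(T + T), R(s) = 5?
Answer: -17216550/1353343033 ≈ -0.012721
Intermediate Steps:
X(P, T) = 1/(2*T)
C(K) = 5*K (C(K) = 5*(K + 0) = 5*K)
(-40891 + 2632)/((-14373/X(-65, -105) + 17117/C(-90)) - 10863) = (-40891 + 2632)/((-14373/((½)/(-105)) + 17117/((5*(-90)))) - 10863) = -38259/((-14373/((½)*(-1/105)) + 17117/(-450)) - 10863) = -38259/((-14373/(-1/210) + 17117*(-1/450)) - 10863) = -38259/((-14373*(-210) - 17117/450) - 10863) = -38259/((3018330 - 17117/450) - 10863) = -38259/(1358231383/450 - 10863) = -38259/1353343033/450 = -38259*450/1353343033 = -17216550/1353343033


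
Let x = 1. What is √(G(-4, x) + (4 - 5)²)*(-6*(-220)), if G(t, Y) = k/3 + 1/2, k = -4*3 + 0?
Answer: 660*I*√10 ≈ 2087.1*I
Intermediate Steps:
k = -12 (k = -12 + 0 = -12)
G(t, Y) = -7/2 (G(t, Y) = -12/3 + 1/2 = -12*⅓ + 1*(½) = -4 + ½ = -7/2)
√(G(-4, x) + (4 - 5)²)*(-6*(-220)) = √(-7/2 + (4 - 5)²)*(-6*(-220)) = √(-7/2 + (-1)²)*1320 = √(-7/2 + 1)*1320 = √(-5/2)*1320 = (I*√10/2)*1320 = 660*I*√10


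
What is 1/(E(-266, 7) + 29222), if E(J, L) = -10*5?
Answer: 1/29172 ≈ 3.4279e-5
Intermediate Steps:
E(J, L) = -50
1/(E(-266, 7) + 29222) = 1/(-50 + 29222) = 1/29172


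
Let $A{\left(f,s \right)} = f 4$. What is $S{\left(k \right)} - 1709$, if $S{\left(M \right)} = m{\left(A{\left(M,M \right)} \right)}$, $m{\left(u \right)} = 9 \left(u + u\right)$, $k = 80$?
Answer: $4051$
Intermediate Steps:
$A{\left(f,s \right)} = 4 f$
$m{\left(u \right)} = 18 u$ ($m{\left(u \right)} = 9 \cdot 2 u = 18 u$)
$S{\left(M \right)} = 72 M$ ($S{\left(M \right)} = 18 \cdot 4 M = 72 M$)
$S{\left(k \right)} - 1709 = 72 \cdot 80 - 1709 = 5760 - 1709 = 4051$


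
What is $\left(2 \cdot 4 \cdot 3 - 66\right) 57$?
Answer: $-2394$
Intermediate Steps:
$\left(2 \cdot 4 \cdot 3 - 66\right) 57 = \left(8 \cdot 3 - 66\right) 57 = \left(24 - 66\right) 57 = \left(-42\right) 57 = -2394$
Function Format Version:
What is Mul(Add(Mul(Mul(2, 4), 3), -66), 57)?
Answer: -2394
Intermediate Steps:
Mul(Add(Mul(Mul(2, 4), 3), -66), 57) = Mul(Add(Mul(8, 3), -66), 57) = Mul(Add(24, -66), 57) = Mul(-42, 57) = -2394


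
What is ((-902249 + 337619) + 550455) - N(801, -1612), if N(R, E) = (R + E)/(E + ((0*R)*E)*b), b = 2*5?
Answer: -22850911/1612 ≈ -14176.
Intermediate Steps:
b = 10
N(R, E) = (E + R)/E (N(R, E) = (R + E)/(E + ((0*R)*E)*10) = (E + R)/(E + (0*E)*10) = (E + R)/(E + 0*10) = (E + R)/(E + 0) = (E + R)/E)
((-902249 + 337619) + 550455) - N(801, -1612) = ((-902249 + 337619) + 550455) - (-1612 + 801)/(-1612) = (-564630 + 550455) - (-1)*(-811)/1612 = -14175 - 1*811/1612 = -14175 - 811/1612 = -22850911/1612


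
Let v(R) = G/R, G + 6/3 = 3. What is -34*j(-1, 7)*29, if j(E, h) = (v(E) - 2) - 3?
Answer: 5916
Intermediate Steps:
G = 1 (G = -2 + 3 = 1)
v(R) = 1/R
j(E, h) = -5 + 1/E (j(E, h) = (1/E - 2) - 3 = (-2 + 1/E) - 3 = -5 + 1/E)
-34*j(-1, 7)*29 = -34*(-5 + 1/(-1))*29 = -34*(-5 - 1)*29 = -34*(-6)*29 = 204*29 = 5916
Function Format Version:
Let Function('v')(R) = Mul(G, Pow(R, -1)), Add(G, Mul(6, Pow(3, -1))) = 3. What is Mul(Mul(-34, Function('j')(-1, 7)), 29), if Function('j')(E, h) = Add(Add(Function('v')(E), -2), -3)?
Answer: 5916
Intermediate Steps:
G = 1 (G = Add(-2, 3) = 1)
Function('v')(R) = Pow(R, -1) (Function('v')(R) = Mul(1, Pow(R, -1)) = Pow(R, -1))
Function('j')(E, h) = Add(-5, Pow(E, -1)) (Function('j')(E, h) = Add(Add(Pow(E, -1), -2), -3) = Add(Add(-2, Pow(E, -1)), -3) = Add(-5, Pow(E, -1)))
Mul(Mul(-34, Function('j')(-1, 7)), 29) = Mul(Mul(-34, Add(-5, Pow(-1, -1))), 29) = Mul(Mul(-34, Add(-5, -1)), 29) = Mul(Mul(-34, -6), 29) = Mul(204, 29) = 5916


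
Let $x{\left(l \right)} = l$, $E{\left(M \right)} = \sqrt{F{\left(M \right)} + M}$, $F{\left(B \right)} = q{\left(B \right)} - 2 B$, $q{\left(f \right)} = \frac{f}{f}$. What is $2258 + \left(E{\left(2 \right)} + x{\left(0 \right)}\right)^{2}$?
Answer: $2257$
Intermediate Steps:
$q{\left(f \right)} = 1$
$F{\left(B \right)} = 1 - 2 B$
$E{\left(M \right)} = \sqrt{1 - M}$ ($E{\left(M \right)} = \sqrt{\left(1 - 2 M\right) + M} = \sqrt{1 - M}$)
$2258 + \left(E{\left(2 \right)} + x{\left(0 \right)}\right)^{2} = 2258 + \left(\sqrt{1 - 2} + 0\right)^{2} = 2258 + \left(\sqrt{-1} + 0\right)^{2} = 2258 + \left(i + 0\right)^{2} = 2258 + i^{2} = 2258 - 1 = 2257$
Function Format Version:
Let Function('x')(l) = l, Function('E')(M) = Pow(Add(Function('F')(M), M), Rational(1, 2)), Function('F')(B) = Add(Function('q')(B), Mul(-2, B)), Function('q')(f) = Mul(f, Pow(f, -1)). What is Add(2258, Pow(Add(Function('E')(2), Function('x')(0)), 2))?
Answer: 2257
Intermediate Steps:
Function('q')(f) = 1
Function('F')(B) = Add(1, Mul(-2, B))
Function('E')(M) = Pow(Add(1, Mul(-1, M)), Rational(1, 2)) (Function('E')(M) = Pow(Add(Add(1, Mul(-2, M)), M), Rational(1, 2)) = Pow(Add(1, Mul(-1, M)), Rational(1, 2)))
Add(2258, Pow(Add(Function('E')(2), Function('x')(0)), 2)) = Add(2258, Pow(Add(Pow(Add(1, Mul(-1, 2)), Rational(1, 2)), 0), 2)) = Add(2258, Pow(Add(Pow(Add(1, -2), Rational(1, 2)), 0), 2)) = Add(2258, Pow(Add(Pow(-1, Rational(1, 2)), 0), 2)) = Add(2258, Pow(Add(I, 0), 2)) = Add(2258, Pow(I, 2)) = Add(2258, -1) = 2257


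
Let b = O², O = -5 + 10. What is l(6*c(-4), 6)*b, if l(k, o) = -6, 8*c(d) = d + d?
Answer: -150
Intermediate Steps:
O = 5
b = 25 (b = 5² = 25)
c(d) = d/4 (c(d) = (d + d)/8 = (2*d)/8 = d/4)
l(6*c(-4), 6)*b = -6*25 = -150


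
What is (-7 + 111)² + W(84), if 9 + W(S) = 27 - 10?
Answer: 10824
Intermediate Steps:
W(S) = 8 (W(S) = -9 + (27 - 10) = -9 + 17 = 8)
(-7 + 111)² + W(84) = (-7 + 111)² + 8 = 104² + 8 = 10816 + 8 = 10824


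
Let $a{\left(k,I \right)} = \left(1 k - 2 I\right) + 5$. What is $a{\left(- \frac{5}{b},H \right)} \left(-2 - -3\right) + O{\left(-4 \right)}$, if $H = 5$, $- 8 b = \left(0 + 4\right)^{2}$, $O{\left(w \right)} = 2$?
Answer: $- \frac{1}{2} \approx -0.5$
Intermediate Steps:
$b = -2$ ($b = - \frac{\left(0 + 4\right)^{2}}{8} = - \frac{4^{2}}{8} = \left(- \frac{1}{8}\right) 16 = -2$)
$a{\left(k,I \right)} = 5 + k - 2 I$ ($a{\left(k,I \right)} = \left(k - 2 I\right) + 5 = 5 + k - 2 I$)
$a{\left(- \frac{5}{b},H \right)} \left(-2 - -3\right) + O{\left(-4 \right)} = \left(5 - \frac{5}{-2} - 10\right) \left(-2 - -3\right) + 2 = \left(5 - - \frac{5}{2} - 10\right) \left(-2 + 3\right) + 2 = \left(5 + \frac{5}{2} - 10\right) 1 + 2 = \left(- \frac{5}{2}\right) 1 + 2 = - \frac{5}{2} + 2 = - \frac{1}{2}$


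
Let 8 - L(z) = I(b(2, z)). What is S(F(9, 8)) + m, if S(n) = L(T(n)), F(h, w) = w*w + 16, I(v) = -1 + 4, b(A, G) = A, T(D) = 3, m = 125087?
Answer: 125092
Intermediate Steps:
I(v) = 3
L(z) = 5 (L(z) = 8 - 1*3 = 8 - 3 = 5)
F(h, w) = 16 + w² (F(h, w) = w² + 16 = 16 + w²)
S(n) = 5
S(F(9, 8)) + m = 5 + 125087 = 125092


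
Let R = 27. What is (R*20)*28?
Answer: 15120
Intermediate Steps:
(R*20)*28 = (27*20)*28 = 540*28 = 15120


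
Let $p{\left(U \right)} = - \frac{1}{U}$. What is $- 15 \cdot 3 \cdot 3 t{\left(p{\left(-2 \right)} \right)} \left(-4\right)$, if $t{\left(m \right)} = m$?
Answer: $270$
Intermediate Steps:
$- 15 \cdot 3 \cdot 3 t{\left(p{\left(-2 \right)} \right)} \left(-4\right) = - 15 \cdot 3 \cdot 3 - \frac{1}{-2} \left(-4\right) = \left(-15\right) 9 \left(-1\right) \left(- \frac{1}{2}\right) \left(-4\right) = - 135 \cdot \frac{1}{2} \left(-4\right) = \left(-135\right) \left(-2\right) = 270$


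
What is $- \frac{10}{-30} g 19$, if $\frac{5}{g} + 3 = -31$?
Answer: $- \frac{95}{102} \approx -0.93137$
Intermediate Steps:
$g = - \frac{5}{34}$ ($g = \frac{5}{-3 - 31} = \frac{5}{-34} = 5 \left(- \frac{1}{34}\right) = - \frac{5}{34} \approx -0.14706$)
$- \frac{10}{-30} g 19 = - \frac{10}{-30} \left(- \frac{5}{34}\right) 19 = \left(-10\right) \left(- \frac{1}{30}\right) \left(- \frac{5}{34}\right) 19 = \frac{1}{3} \left(- \frac{5}{34}\right) 19 = \left(- \frac{5}{102}\right) 19 = - \frac{95}{102}$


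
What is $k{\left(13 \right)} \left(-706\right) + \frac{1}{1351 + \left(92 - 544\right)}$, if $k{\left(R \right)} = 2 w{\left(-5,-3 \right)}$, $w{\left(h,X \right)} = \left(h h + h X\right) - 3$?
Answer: $- \frac{46967355}{899} \approx -52244.0$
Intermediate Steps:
$w{\left(h,X \right)} = -3 + h^{2} + X h$ ($w{\left(h,X \right)} = \left(h^{2} + X h\right) - 3 = -3 + h^{2} + X h$)
$k{\left(R \right)} = 74$ ($k{\left(R \right)} = 2 \left(-3 + \left(-5\right)^{2} - -15\right) = 2 \left(-3 + 25 + 15\right) = 2 \cdot 37 = 74$)
$k{\left(13 \right)} \left(-706\right) + \frac{1}{1351 + \left(92 - 544\right)} = 74 \left(-706\right) + \frac{1}{1351 + \left(92 - 544\right)} = -52244 + \frac{1}{1351 + \left(92 - 544\right)} = -52244 + \frac{1}{1351 - 452} = -52244 + \frac{1}{899} = - \frac{46967355}{899}$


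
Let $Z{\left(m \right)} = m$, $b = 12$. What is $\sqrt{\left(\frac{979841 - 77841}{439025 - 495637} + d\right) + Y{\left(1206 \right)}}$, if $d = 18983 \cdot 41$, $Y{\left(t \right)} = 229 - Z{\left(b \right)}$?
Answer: $\frac{2 \sqrt{38985033138295}}{14153} \approx 882.33$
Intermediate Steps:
$Y{\left(t \right)} = 217$ ($Y{\left(t \right)} = 229 - 12 = 217$)
$d = 778303$
$\sqrt{\left(\frac{979841 - 77841}{439025 - 495637} + d\right) + Y{\left(1206 \right)}} = \sqrt{\left(\frac{979841 - 77841}{439025 - 495637} + 778303\right) + 217} = \sqrt{\left(\frac{902000}{-56612} + 778303\right) + 217} = \sqrt{\left(902000 \left(- \frac{1}{56612}\right) + 778303\right) + 217} = \sqrt{\left(- \frac{225500}{14153} + 778303\right) + 217} = \sqrt{\frac{11015096859}{14153} + 217} = \sqrt{\frac{11018168060}{14153}} = \frac{2 \sqrt{38985033138295}}{14153}$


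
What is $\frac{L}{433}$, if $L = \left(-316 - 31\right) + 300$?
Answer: $- \frac{47}{433} \approx -0.10855$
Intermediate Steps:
$L = -47$ ($L = -347 + 300 = -47$)
$\frac{L}{433} = - \frac{47}{433}$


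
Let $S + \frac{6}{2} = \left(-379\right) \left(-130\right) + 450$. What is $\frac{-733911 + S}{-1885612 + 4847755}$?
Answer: $- \frac{684194}{2962143} \approx -0.23098$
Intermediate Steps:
$S = 49717$ ($S = -3 + \left(\left(-379\right) \left(-130\right) + 450\right) = -3 + \left(49270 + 450\right) = -3 + 49720 = 49717$)
$\frac{-733911 + S}{-1885612 + 4847755} = \frac{-733911 + 49717}{-1885612 + 4847755} = - \frac{684194}{2962143}$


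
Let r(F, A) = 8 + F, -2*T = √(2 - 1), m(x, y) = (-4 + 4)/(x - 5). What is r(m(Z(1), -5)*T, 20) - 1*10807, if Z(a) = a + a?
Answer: -10799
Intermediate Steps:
Z(a) = 2*a
m(x, y) = 0 (m(x, y) = 0/(-5 + x) = 0)
T = -½ (T = -√(2 - 1)/2 = -√1/2 = -½*1 = -½ ≈ -0.50000)
r(m(Z(1), -5)*T, 20) - 1*10807 = (8 + 0*(-½)) - 1*10807 = (8 + 0) - 10807 = 8 - 10807 = -10799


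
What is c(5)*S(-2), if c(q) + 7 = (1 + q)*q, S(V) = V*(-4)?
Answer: 184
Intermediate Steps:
S(V) = -4*V
c(q) = -7 + q*(1 + q) (c(q) = -7 + (1 + q)*q = -7 + q*(1 + q))
c(5)*S(-2) = (-7 + 5 + 5²)*(-4*(-2)) = (-7 + 5 + 25)*8 = 23*8 = 184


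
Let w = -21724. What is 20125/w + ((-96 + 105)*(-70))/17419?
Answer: -364243495/378410356 ≈ -0.96256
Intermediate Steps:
20125/w + ((-96 + 105)*(-70))/17419 = 20125/(-21724) + ((-96 + 105)*(-70))/17419 = 20125*(-1/21724) + (9*(-70))*(1/17419) = -20125/21724 - 630*1/17419 = -20125/21724 - 630/17419 = -364243495/378410356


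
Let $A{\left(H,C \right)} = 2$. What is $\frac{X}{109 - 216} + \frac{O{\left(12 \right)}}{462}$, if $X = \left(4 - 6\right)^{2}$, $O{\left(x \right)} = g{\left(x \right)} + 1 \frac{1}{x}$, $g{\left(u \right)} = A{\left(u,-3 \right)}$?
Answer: $- \frac{19501}{593208} \approx -0.032874$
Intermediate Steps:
$g{\left(u \right)} = 2$
$O{\left(x \right)} = 2 + \frac{1}{x}$ ($O{\left(x \right)} = 2 + 1 \frac{1}{x} = 2 + \frac{1}{x}$)
$X = 4$ ($X = \left(-2\right)^{2} = 4$)
$\frac{X}{109 - 216} + \frac{O{\left(12 \right)}}{462} = \frac{4}{109 - 216} + \frac{2 + \frac{1}{12}}{462} = \frac{4}{109 - 216} + \left(2 + \frac{1}{12}\right) \frac{1}{462} = \frac{4}{-107} + \frac{25}{12} \cdot \frac{1}{462} = 4 \left(- \frac{1}{107}\right) + \frac{25}{5544} = - \frac{4}{107} + \frac{25}{5544} = - \frac{19501}{593208}$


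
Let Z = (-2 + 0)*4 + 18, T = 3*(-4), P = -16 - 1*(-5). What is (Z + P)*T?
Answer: 12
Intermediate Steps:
P = -11 (P = -16 + 5 = -11)
T = -12
Z = 10 (Z = -2*4 + 18 = -8 + 18 = 10)
(Z + P)*T = (10 - 11)*(-12) = -1*(-12) = 12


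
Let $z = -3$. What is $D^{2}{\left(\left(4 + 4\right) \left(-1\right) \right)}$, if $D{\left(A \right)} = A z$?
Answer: $576$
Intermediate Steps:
$D{\left(A \right)} = - 3 A$ ($D{\left(A \right)} = A \left(-3\right) = - 3 A$)
$D^{2}{\left(\left(4 + 4\right) \left(-1\right) \right)} = \left(- 3 \left(4 + 4\right) \left(-1\right)\right)^{2} = \left(- 3 \cdot 8 \left(-1\right)\right)^{2} = \left(\left(-3\right) \left(-8\right)\right)^{2} = 24^{2} = 576$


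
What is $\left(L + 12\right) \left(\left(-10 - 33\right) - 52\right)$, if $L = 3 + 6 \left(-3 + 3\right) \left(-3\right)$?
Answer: $-1425$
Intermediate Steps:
$L = 3$ ($L = 3 + 6 \cdot 0 \left(-3\right) = 3 + 0 \left(-3\right) = 3 + 0 = 3$)
$\left(L + 12\right) \left(\left(-10 - 33\right) - 52\right) = \left(3 + 12\right) \left(\left(-10 - 33\right) - 52\right) = 15 \left(-43 - 52\right) = 15 \left(-95\right) = -1425$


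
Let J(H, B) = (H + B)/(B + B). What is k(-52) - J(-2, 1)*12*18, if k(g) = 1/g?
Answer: 5615/52 ≈ 107.98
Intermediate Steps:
J(H, B) = (B + H)/(2*B) (J(H, B) = (B + H)/((2*B)) = (B + H)*(1/(2*B)) = (B + H)/(2*B))
k(-52) - J(-2, 1)*12*18 = 1/(-52) - ((1/2)*(1 - 2)/1)*12*18 = -1/52 - ((1/2)*1*(-1))*12*18 = -1/52 - (-1/2*12)*18 = -1/52 - (-6)*18 = -1/52 - 1*(-108) = -1/52 + 108 = 5615/52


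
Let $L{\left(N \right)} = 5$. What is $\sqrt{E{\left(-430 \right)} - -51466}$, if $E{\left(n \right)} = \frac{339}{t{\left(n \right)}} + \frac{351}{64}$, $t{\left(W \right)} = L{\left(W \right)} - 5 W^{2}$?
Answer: $\frac{\sqrt{312833524602265095}}{2465320} \approx 226.87$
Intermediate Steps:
$t{\left(W \right)} = 5 - 5 W^{2}$
$E{\left(n \right)} = \frac{351}{64} + \frac{339}{5 - 5 n^{2}}$ ($E{\left(n \right)} = \frac{339}{5 - 5 n^{2}} + \frac{351}{64} = \frac{351}{64} + \frac{339}{5 - 5 n^{2}}$)
$\sqrt{E{\left(-430 \right)} - -51466} = \sqrt{\frac{3 \left(-7817 + 585 \left(-430\right)^{2}\right)}{320 \left(-1 + \left(-430\right)^{2}\right)} - -51466} = \sqrt{\frac{3 \left(-7817 + 585 \cdot 184900\right)}{320 \left(-1 + 184900\right)} + \left(-160482 + 211948\right)} = \sqrt{\frac{3 \left(-7817 + 108166500\right)}{320 \cdot 184899} + 51466} = \sqrt{\frac{3}{320} \cdot \frac{1}{184899} \cdot 108158683 + 51466} = \sqrt{\frac{108158683}{19722560} + 51466} = \sqrt{\frac{1015149431643}{19722560}} = \frac{\sqrt{312833524602265095}}{2465320}$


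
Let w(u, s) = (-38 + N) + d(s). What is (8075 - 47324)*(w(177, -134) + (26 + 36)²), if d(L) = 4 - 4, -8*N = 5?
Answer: -1194857307/8 ≈ -1.4936e+8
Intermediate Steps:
N = -5/8 (N = -⅛*5 = -5/8 ≈ -0.62500)
d(L) = 0
w(u, s) = -309/8 (w(u, s) = (-38 - 5/8) + 0 = -309/8 + 0 = -309/8)
(8075 - 47324)*(w(177, -134) + (26 + 36)²) = (8075 - 47324)*(-309/8 + (26 + 36)²) = -39249*(-309/8 + 62²) = -39249*(-309/8 + 3844) = -39249*30443/8 = -1194857307/8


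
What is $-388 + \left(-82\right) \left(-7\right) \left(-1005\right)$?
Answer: $-577258$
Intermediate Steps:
$-388 + \left(-82\right) \left(-7\right) \left(-1005\right) = -388 + 574 \left(-1005\right) = -388 - 576870 = -577258$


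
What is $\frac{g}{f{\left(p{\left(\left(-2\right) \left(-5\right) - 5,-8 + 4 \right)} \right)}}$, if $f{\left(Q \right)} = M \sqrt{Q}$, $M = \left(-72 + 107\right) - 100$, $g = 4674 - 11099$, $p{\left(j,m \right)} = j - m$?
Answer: $\frac{1285}{39} \approx 32.949$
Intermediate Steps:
$g = -6425$ ($g = 4674 - 11099 = -6425$)
$M = -65$ ($M = 35 - 100 = -65$)
$f{\left(Q \right)} = - 65 \sqrt{Q}$
$\frac{g}{f{\left(p{\left(\left(-2\right) \left(-5\right) - 5,-8 + 4 \right)} \right)}} = - \frac{6425}{\left(-65\right) \sqrt{\left(\left(-2\right) \left(-5\right) - 5\right) - \left(-8 + 4\right)}} = - \frac{6425}{\left(-65\right) \sqrt{\left(10 - 5\right) - -4}} = - \frac{6425}{\left(-65\right) \sqrt{5 + 4}} = - \frac{6425}{\left(-65\right) \sqrt{9}} = - \frac{6425}{\left(-65\right) 3} = - \frac{6425}{-195} = \left(-6425\right) \left(- \frac{1}{195}\right) = \frac{1285}{39}$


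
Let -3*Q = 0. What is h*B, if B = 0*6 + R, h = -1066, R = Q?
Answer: 0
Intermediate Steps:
Q = 0 (Q = -⅓*0 = 0)
R = 0
B = 0 (B = 0*6 + 0 = 0 + 0 = 0)
h*B = -1066*0 = 0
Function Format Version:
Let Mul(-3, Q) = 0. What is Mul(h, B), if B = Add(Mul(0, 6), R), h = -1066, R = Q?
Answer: 0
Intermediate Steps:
Q = 0 (Q = Mul(Rational(-1, 3), 0) = 0)
R = 0
B = 0 (B = Add(Mul(0, 6), 0) = Add(0, 0) = 0)
Mul(h, B) = Mul(-1066, 0) = 0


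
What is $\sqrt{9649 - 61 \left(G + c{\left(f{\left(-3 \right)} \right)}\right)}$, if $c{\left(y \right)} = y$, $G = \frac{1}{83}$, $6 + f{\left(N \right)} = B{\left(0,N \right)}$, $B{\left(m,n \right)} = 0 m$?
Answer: $\frac{4 \sqrt{4311767}}{83} \approx 100.07$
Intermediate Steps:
$B{\left(m,n \right)} = 0$
$f{\left(N \right)} = -6$ ($f{\left(N \right)} = -6 + 0 = -6$)
$G = \frac{1}{83} \approx 0.012048$
$\sqrt{9649 - 61 \left(G + c{\left(f{\left(-3 \right)} \right)}\right)} = \sqrt{9649 - 61 \left(\frac{1}{83} - 6\right)} = \sqrt{9649 - - \frac{30317}{83}} = \sqrt{9649 + \frac{30317}{83}} = \sqrt{\frac{831184}{83}} = \frac{4 \sqrt{4311767}}{83}$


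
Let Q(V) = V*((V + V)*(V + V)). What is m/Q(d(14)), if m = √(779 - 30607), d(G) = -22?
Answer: -I*√7457/21296 ≈ -0.0040549*I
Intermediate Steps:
Q(V) = 4*V³ (Q(V) = V*((2*V)*(2*V)) = V*(4*V²) = 4*V³)
m = 2*I*√7457 (m = √(-29828) = 2*I*√7457 ≈ 172.71*I)
m/Q(d(14)) = (2*I*√7457)/((4*(-22)³)) = (2*I*√7457)/((4*(-10648))) = (2*I*√7457)/(-42592) = (2*I*√7457)*(-1/42592) = -I*√7457/21296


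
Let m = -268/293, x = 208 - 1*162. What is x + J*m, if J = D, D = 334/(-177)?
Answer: 2475118/51861 ≈ 47.726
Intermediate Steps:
x = 46 (x = 208 - 162 = 46)
m = -268/293 (m = -268*1/293 = -268/293 ≈ -0.91468)
D = -334/177 (D = 334*(-1/177) = -334/177 ≈ -1.8870)
J = -334/177 ≈ -1.8870
x + J*m = 46 - 334/177*(-268/293) = 46 + 89512/51861 = 2475118/51861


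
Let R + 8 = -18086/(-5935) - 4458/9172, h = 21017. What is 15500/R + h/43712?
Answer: -18438002723271017/6470687316288 ≈ -2849.5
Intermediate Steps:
R = -148029999/27217910 (R = -8 + (-18086/(-5935) - 4458/9172) = -8 + (-18086*(-1/5935) - 4458*1/9172) = -8 + (18086/5935 - 2229/4586) = -8 + 69713281/27217910 = -148029999/27217910 ≈ -5.4387)
15500/R + h/43712 = 15500/(-148029999/27217910) + 21017/43712 = 15500*(-27217910/148029999) + 21017*(1/43712) = -421877605000/148029999 + 21017/43712 = -18438002723271017/6470687316288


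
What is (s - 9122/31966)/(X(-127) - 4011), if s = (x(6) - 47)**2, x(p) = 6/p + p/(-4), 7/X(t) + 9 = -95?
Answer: -163040722/289883671 ≈ -0.56244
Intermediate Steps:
X(t) = -7/104 (X(t) = 7/(-9 - 95) = 7/(-104) = 7*(-1/104) = -7/104)
x(p) = 6/p - p/4 (x(p) = 6/p + p*(-1/4) = 6/p - p/4)
s = 9025/4 (s = ((6/6 - 1/4*6) - 47)**2 = ((6*(1/6) - 3/2) - 47)**2 = ((1 - 3/2) - 47)**2 = (-1/2 - 47)**2 = (-95/2)**2 = 9025/4 ≈ 2256.3)
(s - 9122/31966)/(X(-127) - 4011) = (9025/4 - 9122/31966)/(-7/104 - 4011) = (9025/4 - 9122*1/31966)/(-417151/104) = (9025/4 - 4561/15983)*(-104/417151) = (144228331/63932)*(-104/417151) = -163040722/289883671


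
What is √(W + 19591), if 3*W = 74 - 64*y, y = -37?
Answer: √20405 ≈ 142.85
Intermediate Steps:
W = 814 (W = (74 - 64*(-37))/3 = (74 + 2368)/3 = (⅓)*2442 = 814)
√(W + 19591) = √(814 + 19591) = √20405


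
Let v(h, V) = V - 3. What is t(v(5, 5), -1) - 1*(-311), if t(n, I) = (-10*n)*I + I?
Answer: 330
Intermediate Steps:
v(h, V) = -3 + V
t(n, I) = I - 10*I*n (t(n, I) = -10*I*n + I = I - 10*I*n)
t(v(5, 5), -1) - 1*(-311) = -(1 - 10*(-3 + 5)) - 1*(-311) = -(1 - 10*2) + 311 = -(1 - 20) + 311 = -1*(-19) + 311 = 19 + 311 = 330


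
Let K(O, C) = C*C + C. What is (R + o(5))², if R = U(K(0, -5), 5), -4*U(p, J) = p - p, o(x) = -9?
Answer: 81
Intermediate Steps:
K(O, C) = C + C² (K(O, C) = C² + C = C + C²)
U(p, J) = 0 (U(p, J) = -(p - p)/4 = -¼*0 = 0)
R = 0
(R + o(5))² = (0 - 9)² = (-9)² = 81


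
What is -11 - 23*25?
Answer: -586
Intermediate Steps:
-11 - 23*25 = -11 - 575 = -586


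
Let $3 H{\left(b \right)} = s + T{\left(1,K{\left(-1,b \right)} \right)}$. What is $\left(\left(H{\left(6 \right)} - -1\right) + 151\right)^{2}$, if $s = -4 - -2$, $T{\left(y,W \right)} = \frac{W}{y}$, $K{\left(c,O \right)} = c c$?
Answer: $\frac{207025}{9} \approx 23003.0$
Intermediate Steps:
$K{\left(c,O \right)} = c^{2}$
$s = -2$ ($s = -4 + 2 = -2$)
$H{\left(b \right)} = - \frac{1}{3}$ ($H{\left(b \right)} = \frac{-2 + \frac{\left(-1\right)^{2}}{1}}{3} = \frac{-2 + 1 \cdot 1}{3} = \frac{-2 + 1}{3} = \frac{1}{3} \left(-1\right) = - \frac{1}{3}$)
$\left(\left(H{\left(6 \right)} - -1\right) + 151\right)^{2} = \left(\left(- \frac{1}{3} - -1\right) + 151\right)^{2} = \left(\left(- \frac{1}{3} + 1\right) + 151\right)^{2} = \left(\frac{2}{3} + 151\right)^{2} = \left(\frac{455}{3}\right)^{2} = \frac{207025}{9}$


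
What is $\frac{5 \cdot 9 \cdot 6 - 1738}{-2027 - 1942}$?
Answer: $\frac{1468}{3969} \approx 0.36987$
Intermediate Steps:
$\frac{5 \cdot 9 \cdot 6 - 1738}{-2027 - 1942} = \frac{45 \cdot 6 - 1738}{-3969} = \left(270 - 1738\right) \left(- \frac{1}{3969}\right) = \left(-1468\right) \left(- \frac{1}{3969}\right) = \frac{1468}{3969}$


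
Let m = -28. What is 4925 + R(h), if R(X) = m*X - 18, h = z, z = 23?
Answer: 4263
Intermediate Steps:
h = 23
R(X) = -18 - 28*X (R(X) = -28*X - 18 = -18 - 28*X)
4925 + R(h) = 4925 + (-18 - 28*23) = 4925 + (-18 - 644) = 4925 - 662 = 4263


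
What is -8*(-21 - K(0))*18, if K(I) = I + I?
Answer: 3024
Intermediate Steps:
K(I) = 2*I
-8*(-21 - K(0))*18 = -8*(-21 - 2*0)*18 = -8*(-21 - 1*0)*18 = -8*(-21 + 0)*18 = -8*(-21)*18 = 168*18 = 3024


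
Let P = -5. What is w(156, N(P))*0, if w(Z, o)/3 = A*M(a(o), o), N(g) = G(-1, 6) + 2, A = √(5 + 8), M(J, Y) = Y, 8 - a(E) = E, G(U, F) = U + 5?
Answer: 0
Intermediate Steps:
G(U, F) = 5 + U
a(E) = 8 - E
A = √13 ≈ 3.6056
N(g) = 6 (N(g) = (5 - 1) + 2 = 4 + 2 = 6)
w(Z, o) = 3*o*√13 (w(Z, o) = 3*(√13*o) = 3*(o*√13) = 3*o*√13)
w(156, N(P))*0 = (3*6*√13)*0 = (18*√13)*0 = 0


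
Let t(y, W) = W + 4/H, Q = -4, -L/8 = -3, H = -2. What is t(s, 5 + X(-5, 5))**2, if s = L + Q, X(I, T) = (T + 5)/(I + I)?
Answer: 4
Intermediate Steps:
L = 24 (L = -8*(-3) = 24)
X(I, T) = (5 + T)/(2*I) (X(I, T) = (5 + T)/((2*I)) = (5 + T)*(1/(2*I)) = (5 + T)/(2*I))
s = 20 (s = 24 - 4 = 20)
t(y, W) = -2 + W (t(y, W) = W + 4/(-2) = W + 4*(-1/2) = W - 2 = -2 + W)
t(s, 5 + X(-5, 5))**2 = (-2 + (5 + (1/2)*(5 + 5)/(-5)))**2 = (-2 + (5 + (1/2)*(-1/5)*10))**2 = (-2 + (5 - 1))**2 = (-2 + 4)**2 = 2**2 = 4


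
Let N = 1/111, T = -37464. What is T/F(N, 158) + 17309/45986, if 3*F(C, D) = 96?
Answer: -107641601/91972 ≈ -1170.4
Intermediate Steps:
N = 1/111 ≈ 0.0090090
F(C, D) = 32 (F(C, D) = (1/3)*96 = 32)
T/F(N, 158) + 17309/45986 = -37464/32 + 17309/45986 = -37464*1/32 + 17309*(1/45986) = -4683/4 + 17309/45986 = -107641601/91972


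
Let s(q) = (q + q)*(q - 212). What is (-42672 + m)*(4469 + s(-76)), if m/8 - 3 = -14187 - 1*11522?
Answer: -11980198400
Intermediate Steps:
m = -205648 (m = 24 + 8*(-14187 - 1*11522) = 24 + 8*(-14187 - 11522) = 24 + 8*(-25709) = 24 - 205672 = -205648)
s(q) = 2*q*(-212 + q) (s(q) = (2*q)*(-212 + q) = 2*q*(-212 + q))
(-42672 + m)*(4469 + s(-76)) = (-42672 - 205648)*(4469 + 2*(-76)*(-212 - 76)) = -248320*(4469 + 2*(-76)*(-288)) = -248320*(4469 + 43776) = -248320*48245 = -11980198400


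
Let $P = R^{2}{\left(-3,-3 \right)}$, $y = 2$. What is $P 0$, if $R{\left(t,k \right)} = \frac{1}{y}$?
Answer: $0$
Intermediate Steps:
$R{\left(t,k \right)} = \frac{1}{2}$
$P = \frac{1}{4}$ ($P = \left(\frac{1}{2}\right)^{2} = \frac{1}{4} \approx 0.25$)
$P 0 = \frac{1}{4} \cdot 0 = 0$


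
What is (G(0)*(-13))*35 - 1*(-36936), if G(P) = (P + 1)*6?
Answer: 34206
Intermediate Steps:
G(P) = 6 + 6*P (G(P) = (1 + P)*6 = 6 + 6*P)
(G(0)*(-13))*35 - 1*(-36936) = ((6 + 6*0)*(-13))*35 - 1*(-36936) = ((6 + 0)*(-13))*35 + 36936 = (6*(-13))*35 + 36936 = -78*35 + 36936 = -2730 + 36936 = 34206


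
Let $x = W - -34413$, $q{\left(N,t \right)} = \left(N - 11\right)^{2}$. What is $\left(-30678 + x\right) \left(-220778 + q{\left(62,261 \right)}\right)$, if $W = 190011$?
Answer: $-42270921042$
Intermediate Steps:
$q{\left(N,t \right)} = \left(-11 + N\right)^{2}$
$x = 224424$ ($x = 190011 - -34413 = 190011 + 34413 = 224424$)
$\left(-30678 + x\right) \left(-220778 + q{\left(62,261 \right)}\right) = \left(-30678 + 224424\right) \left(-220778 + \left(-11 + 62\right)^{2}\right) = 193746 \left(-220778 + 51^{2}\right) = 193746 \left(-220778 + 2601\right) = 193746 \left(-218177\right) = -42270921042$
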